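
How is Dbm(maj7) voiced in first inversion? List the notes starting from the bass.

Fb  Ab  C  Db

In root position, Dbm(maj7) is Db–Fb–Ab–C.
First inversion puts the third (Fb) in the bass.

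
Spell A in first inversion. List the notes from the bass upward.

In root position, A is A–C#–E.
First inversion puts the third (C#) in the bass.

C#, E, A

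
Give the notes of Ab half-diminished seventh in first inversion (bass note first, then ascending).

Cb  Ebb  Gb  Ab

Ab half-diminished seventh = Ab–Cb–Ebb–Gb; first inversion → third (Cb) lowest.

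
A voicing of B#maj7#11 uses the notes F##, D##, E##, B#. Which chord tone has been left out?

The full B#maj7#11 chord is B#, D##, F##, A##, E##.
Comparing with the voicing, the major 7th (7th) — A## — is absent.

A##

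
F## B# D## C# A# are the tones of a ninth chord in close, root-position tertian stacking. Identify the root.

B#

Stacking in thirds gives B# – D## – F## – A# – C#, so B# is the root — B# dominant seventh flat nine.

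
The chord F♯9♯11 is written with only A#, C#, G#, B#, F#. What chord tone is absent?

E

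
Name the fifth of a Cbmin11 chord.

G♭

Cbmin11 is built on C♭; its 5th is a perfect 5th above the root.
A fifth above C uses the letter G, and the perfect 5th above C♭ is G♭.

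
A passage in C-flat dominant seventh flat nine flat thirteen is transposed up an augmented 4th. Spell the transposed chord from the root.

F  A  C  E-flat  G-flat  D-flat

Transposed root: C-flat → F (augmented 4th up). So we spell F dominant seventh flat nine flat thirteen:
F — root
A — major 3rd
C — perfect 5th
E-flat — minor 7th
G-flat — minor 9th
D-flat — minor 13th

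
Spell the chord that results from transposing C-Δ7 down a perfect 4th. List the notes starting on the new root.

C down a perfect 4th → G. New chord: G minor-major seventh.
- root: G
- minor 3rd: Bb
- perfect 5th: D
- major 7th: F#

G – Bb – D – F#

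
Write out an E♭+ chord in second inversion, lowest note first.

B, Eb, G

In root position, E♭+ is Eb–G–B.
Second inversion puts the fifth (B) in the bass.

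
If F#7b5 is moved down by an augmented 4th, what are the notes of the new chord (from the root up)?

Transposed root: F# → C (augmented 4th down). So we spell C dominant seventh flat five:
root → C
3rd (major 3rd) → E
5th (diminished 5th) → Gb
7th (minor 7th) → Bb

C  E  Gb  Bb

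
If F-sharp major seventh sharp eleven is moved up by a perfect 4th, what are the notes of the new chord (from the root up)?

A perfect 4th up from F# is B, so the new chord is B major seventh sharp eleven.
- root: B
- major 3rd: D#
- perfect 5th: F#
- major 7th: A#
- augmented 11th: E#

B D# F# A# E#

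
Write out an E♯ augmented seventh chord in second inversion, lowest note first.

E♯ augmented seventh = E♯–G𝄪–B𝄪–D♯; second inversion → fifth (B𝄪) lowest.

B𝄪 – D♯ – E♯ – G𝄪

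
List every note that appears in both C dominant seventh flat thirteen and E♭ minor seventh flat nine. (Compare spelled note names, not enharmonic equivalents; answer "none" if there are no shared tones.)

C dominant seventh flat thirteen = C, E, G, B-flat, A-flat.
E♭ minor seventh flat nine = E-flat, G-flat, B-flat, D-flat, F-flat.
Shared: B-flat.

B-flat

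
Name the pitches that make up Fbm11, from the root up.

Root Fb, quality minor eleventh:
Root: Fb
Minor 3rd (3rd): Abb
Perfect 5th (5th): Cb
Minor 7th (7th): Ebb
Major 9th (9th): Gb
Perfect 11th (11th): Bbb

Fb, Abb, Cb, Ebb, Gb, Bbb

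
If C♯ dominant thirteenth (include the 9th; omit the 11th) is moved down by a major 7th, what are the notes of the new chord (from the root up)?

D  F♯  A  C  E  B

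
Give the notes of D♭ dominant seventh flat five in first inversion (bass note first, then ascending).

F Abb Cb Db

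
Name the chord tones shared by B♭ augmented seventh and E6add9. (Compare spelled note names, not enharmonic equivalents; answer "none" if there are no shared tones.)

B♭ augmented seventh = B♭, D, F♯, A♭.
E6add9 = E, G♯, B, C♯, F♯.
Shared: F♯.

F♯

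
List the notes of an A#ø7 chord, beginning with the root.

A# C# E G#

A#ø7: half-diminished seventh on A#.
A# — root
C# — minor 3rd
E — diminished 5th
G# — minor 7th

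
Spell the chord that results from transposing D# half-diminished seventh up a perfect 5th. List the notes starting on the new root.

A-sharp – C-sharp – E – G-sharp

Transposed root: D-sharp → A-sharp (perfect 5th up). So we spell A-sharp half-diminished seventh:
- root: A-sharp
- minor 3rd: C-sharp
- diminished 5th: E
- minor 7th: G-sharp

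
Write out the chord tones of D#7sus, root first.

D#, G#, A#, C#

Root D#, quality dominant seventh suspended fourth:
root → D#
4th (perfect 4th) → G#
5th (perfect 5th) → A#
7th (minor 7th) → C#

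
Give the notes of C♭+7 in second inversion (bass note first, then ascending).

G – Bbb – Cb – Eb

C♭+7 = Cb–Eb–G–Bbb; second inversion → fifth (G) lowest.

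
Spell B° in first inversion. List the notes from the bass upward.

In root position, B° is B–D–F.
First inversion puts the third (D) in the bass.

D, F, B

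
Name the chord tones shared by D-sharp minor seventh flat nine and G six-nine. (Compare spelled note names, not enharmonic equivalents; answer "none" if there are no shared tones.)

D-sharp minor seventh flat nine = D-sharp, F-sharp, A-sharp, C-sharp, E.
G six-nine = G, B, D, E, A.
Shared: E.

E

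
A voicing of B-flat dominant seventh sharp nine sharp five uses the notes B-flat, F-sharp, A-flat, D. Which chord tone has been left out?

C-sharp

B-flat dominant seventh sharp nine sharp five = B-flat, D, F-sharp, A-flat, C-sharp. The voicing lacks the 9th (augmented 9th), C-sharp.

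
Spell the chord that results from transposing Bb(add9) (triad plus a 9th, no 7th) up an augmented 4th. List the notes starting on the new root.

Transposed root: Bb → E (augmented 4th up). So we spell E added-ninth:
root → E
3rd (major 3rd) → G#
5th (perfect 5th) → B
9th (major 9th) → F#

E, G#, B, F#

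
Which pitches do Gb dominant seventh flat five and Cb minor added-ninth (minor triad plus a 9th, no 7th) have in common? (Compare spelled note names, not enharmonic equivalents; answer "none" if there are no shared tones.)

G-flat

Gb dominant seventh flat five: G-flat B-flat D-double-flat F-flat
Cb minor added-ninth: C-flat E-double-flat G-flat D-flat
Common to both → G-flat.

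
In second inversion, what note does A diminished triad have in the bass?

Eb

A diminished triad = A–C–Eb. Second inversion → fifth in the bass = Eb.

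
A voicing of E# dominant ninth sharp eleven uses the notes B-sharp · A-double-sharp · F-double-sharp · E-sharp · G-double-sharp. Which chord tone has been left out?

D-sharp

E# dominant ninth sharp eleven = E-sharp, G-double-sharp, B-sharp, D-sharp, F-double-sharp, A-double-sharp. The voicing lacks the 7th (minor 7th), D-sharp.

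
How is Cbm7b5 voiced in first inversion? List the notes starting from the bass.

Cbm7b5 = Cb–Ebb–Gbb–Bbb; first inversion → third (Ebb) lowest.

Ebb, Gbb, Bbb, Cb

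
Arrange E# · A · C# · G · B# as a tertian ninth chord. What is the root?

A

Arranged so that each adjacent pair is a third by letter name: A – C# – E# – G – B#.
The bottom of that stack, A, is the root (this is A dominant seventh sharp nine sharp five).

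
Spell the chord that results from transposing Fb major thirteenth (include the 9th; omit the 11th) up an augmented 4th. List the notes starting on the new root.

B-flat, D, F, A, C, G

An augmented 4th up from F-flat is B-flat, so the new chord is B-flat major thirteenth.
root → B-flat
3rd (major 3rd) → D
5th (perfect 5th) → F
7th (major 7th) → A
9th (major 9th) → C
13th (major 13th) → G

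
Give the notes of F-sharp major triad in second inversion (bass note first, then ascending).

F-sharp major triad = F-sharp–A-sharp–C-sharp; second inversion → fifth (C-sharp) lowest.

C-sharp, F-sharp, A-sharp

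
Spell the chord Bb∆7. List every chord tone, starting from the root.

Bb∆7 is a major seventh built on Bb.
root → Bb
3rd (major 3rd) → D
5th (perfect 5th) → F
7th (major 7th) → A

Bb, D, F, A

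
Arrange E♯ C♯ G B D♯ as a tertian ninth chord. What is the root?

C♯

Stacking in thirds gives C♯ – E♯ – G – B – D♯, so C♯ is the root — C♯ dominant ninth flat five.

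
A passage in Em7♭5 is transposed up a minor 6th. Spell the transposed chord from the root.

C, E♭, G♭, B♭

Transposed root: E → C (minor 6th up). So we spell C half-diminished seventh:
- root: C
- minor 3rd: E♭
- diminished 5th: G♭
- minor 7th: B♭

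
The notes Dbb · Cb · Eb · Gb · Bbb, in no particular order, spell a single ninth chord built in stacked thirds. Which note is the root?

Arranged so that each adjacent pair is a third by letter name: Cb – Eb – Gb – Bbb – Dbb.
The bottom of that stack, Cb, is the root (this is Cb dominant seventh flat nine).

Cb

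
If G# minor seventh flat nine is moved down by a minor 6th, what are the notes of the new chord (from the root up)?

Transposed root: G# → B# (minor 6th down). So we spell B# minor seventh flat nine:
Root: B#
Minor 3rd (3rd): D#
Perfect 5th (5th): F##
Minor 7th (7th): A#
Minor 9th (9th): C#

B#  D#  F##  A#  C#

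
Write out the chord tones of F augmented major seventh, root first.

F – A – C-sharp – E

F augmented major seventh is an augmented major seventh built on F.
Root: F
Major 3rd (3rd): A
Augmented 5th (5th): C-sharp
Major 7th (7th): E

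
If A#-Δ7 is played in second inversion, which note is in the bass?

A#-Δ7 = A#–C#–E#–G##. Second inversion → fifth in the bass = E#.

E#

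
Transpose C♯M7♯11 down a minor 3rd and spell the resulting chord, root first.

A#, C##, E#, G##, D##

A minor 3rd down from C# is A#, so the new chord is A# major seventh sharp eleven.
Root: A#
Major 3rd (3rd): C##
Perfect 5th (5th): E#
Major 7th (7th): G##
Augmented 11th (11th): D##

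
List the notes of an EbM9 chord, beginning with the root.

E♭  G  B♭  D  F

EbM9: major ninth on E♭.
root → E♭
3rd (major 3rd) → G
5th (perfect 5th) → B♭
7th (major 7th) → D
9th (major 9th) → F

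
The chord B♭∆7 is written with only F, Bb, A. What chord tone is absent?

D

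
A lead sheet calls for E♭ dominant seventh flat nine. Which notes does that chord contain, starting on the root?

Eb, G, Bb, Db, Fb

E♭ dominant seventh flat nine: dominant seventh flat nine on Eb.
Root: Eb
Major 3rd (3rd): G
Perfect 5th (5th): Bb
Minor 7th (7th): Db
Minor 9th (9th): Fb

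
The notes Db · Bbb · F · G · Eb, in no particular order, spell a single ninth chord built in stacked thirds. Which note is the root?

Arranged so that each adjacent pair is a third by letter name: Eb – G – Bbb – Db – F.
The bottom of that stack, Eb, is the root (this is Eb dominant ninth flat five).

Eb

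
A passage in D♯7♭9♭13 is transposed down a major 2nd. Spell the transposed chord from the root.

C♯ – E♯ – G♯ – B – D – A

A major 2nd down from D♯ is C♯, so the new chord is C♯ dominant seventh flat nine flat thirteen.
- root: C♯
- major 3rd: E♯
- perfect 5th: G♯
- minor 7th: B
- minor 9th: D
- minor 13th: A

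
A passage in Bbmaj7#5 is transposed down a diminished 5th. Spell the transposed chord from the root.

E G# B# D#

A diminished 5th down from Bb is E, so the new chord is E augmented major seventh.
root → E
3rd (major 3rd) → G#
5th (augmented 5th) → B#
7th (major 7th) → D#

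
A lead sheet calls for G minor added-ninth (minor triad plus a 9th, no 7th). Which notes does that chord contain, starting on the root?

G B♭ D A

G minor added-ninth: minor added-ninth on G.
root → G
3rd (minor 3rd) → B♭
5th (perfect 5th) → D
9th (major 9th) → A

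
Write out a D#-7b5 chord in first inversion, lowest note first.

In root position, D#-7b5 is D#–F#–A–C#.
First inversion puts the third (F#) in the bass.

F#  A  C#  D#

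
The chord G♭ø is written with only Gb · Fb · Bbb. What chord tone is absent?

Dbb

The full G♭ø chord is Gb, Bbb, Dbb, Fb.
Comparing with the voicing, the diminished 5th (5th) — Dbb — is absent.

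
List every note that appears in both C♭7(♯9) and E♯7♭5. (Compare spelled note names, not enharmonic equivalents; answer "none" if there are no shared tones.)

C♭7(♯9): Cb Eb Gb Bbb D
E♯7♭5: E# G## B D#
Common to both → none.

none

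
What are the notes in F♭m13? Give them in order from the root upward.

Root Fb, quality minor thirteenth:
- root: Fb
- minor 3rd: Abb
- perfect 5th: Cb
- minor 7th: Ebb
- major 9th: Gb
- perfect 11th: Bbb
- major 13th: Db

Fb  Abb  Cb  Ebb  Gb  Bbb  Db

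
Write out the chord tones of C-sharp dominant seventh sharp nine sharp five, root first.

C-sharp  E-sharp  G-double-sharp  B  D-double-sharp

C-sharp dominant seventh sharp nine sharp five: dominant seventh sharp nine sharp five on C-sharp.
root → C-sharp
3rd (major 3rd) → E-sharp
5th (augmented 5th) → G-double-sharp
7th (minor 7th) → B
9th (augmented 9th) → D-double-sharp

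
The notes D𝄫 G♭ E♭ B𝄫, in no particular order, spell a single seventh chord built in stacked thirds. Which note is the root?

E♭

Arranged so that each adjacent pair is a third by letter name: E♭ – G♭ – B𝄫 – D𝄫.
The bottom of that stack, E♭, is the root (this is E♭ diminished seventh).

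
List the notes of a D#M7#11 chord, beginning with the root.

Root D#, quality major seventh sharp eleven:
- root: D#
- major 3rd: F##
- perfect 5th: A#
- major 7th: C##
- augmented 11th: G##

D# F## A# C## G##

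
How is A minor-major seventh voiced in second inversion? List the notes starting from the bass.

E, G-sharp, A, C

In root position, A minor-major seventh is A–C–E–G-sharp.
Second inversion puts the fifth (E) in the bass.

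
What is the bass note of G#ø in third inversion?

G#ø in root position is G#–B–D–F#.
Third inversion places the seventh in the bass, which is F#.

F#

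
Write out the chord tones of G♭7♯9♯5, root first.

Root Gb, quality dominant seventh sharp nine sharp five:
Gb — root
Bb — major 3rd
D — augmented 5th
Fb — minor 7th
A — augmented 9th

Gb, Bb, D, Fb, A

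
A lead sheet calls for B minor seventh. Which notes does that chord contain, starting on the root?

B minor seventh is a minor seventh built on B.
root → B
3rd (minor 3rd) → D
5th (perfect 5th) → F-sharp
7th (minor 7th) → A

B  D  F-sharp  A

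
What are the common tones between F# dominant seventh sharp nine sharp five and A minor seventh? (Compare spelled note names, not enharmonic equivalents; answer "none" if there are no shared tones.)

E

F# dominant seventh sharp nine sharp five = F-sharp, A-sharp, C-double-sharp, E, G-double-sharp.
A minor seventh = A, C, E, G.
Shared: E.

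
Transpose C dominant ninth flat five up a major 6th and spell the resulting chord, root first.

C up a major 6th → A. New chord: A dominant ninth flat five.
root → A
3rd (major 3rd) → C#
5th (diminished 5th) → Eb
7th (minor 7th) → G
9th (major 9th) → B

A, C#, Eb, G, B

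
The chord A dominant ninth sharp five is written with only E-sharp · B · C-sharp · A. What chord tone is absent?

A dominant ninth sharp five = A, C-sharp, E-sharp, G, B. The voicing lacks the 7th (minor 7th), G.

G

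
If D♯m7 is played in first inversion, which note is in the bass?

D♯m7 in root position is D#–F#–A#–C#.
First inversion places the third in the bass, which is F#.

F#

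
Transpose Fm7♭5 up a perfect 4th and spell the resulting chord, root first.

Bb, Db, Fb, Ab

Transposed root: F → Bb (perfect 4th up). So we spell Bb half-diminished seventh:
root → Bb
3rd (minor 3rd) → Db
5th (diminished 5th) → Fb
7th (minor 7th) → Ab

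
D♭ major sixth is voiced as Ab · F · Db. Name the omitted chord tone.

Bb

D♭ major sixth = Db, F, Ab, Bb. The voicing lacks the 6th (major 6th), Bb.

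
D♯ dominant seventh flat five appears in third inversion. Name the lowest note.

D♯ dominant seventh flat five in root position is D-sharp–F-double-sharp–A–C-sharp.
Third inversion places the seventh in the bass, which is C-sharp.

C-sharp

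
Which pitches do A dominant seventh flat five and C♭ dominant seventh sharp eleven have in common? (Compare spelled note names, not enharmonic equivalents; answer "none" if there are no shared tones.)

A dominant seventh flat five = A, C-sharp, E-flat, G.
C♭ dominant seventh sharp eleven = C-flat, E-flat, G-flat, B-double-flat, F.
Shared: E-flat.

E-flat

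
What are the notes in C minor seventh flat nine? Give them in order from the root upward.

C minor seventh flat nine is a minor seventh flat nine built on C.
root → C
3rd (minor 3rd) → Eb
5th (perfect 5th) → G
7th (minor 7th) → Bb
9th (minor 9th) → Db

C, Eb, G, Bb, Db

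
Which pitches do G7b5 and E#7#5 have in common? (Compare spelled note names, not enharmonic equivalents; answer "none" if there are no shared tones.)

none

G7b5: G B Db F
E#7#5: E# G## B## D#
Common to both → none.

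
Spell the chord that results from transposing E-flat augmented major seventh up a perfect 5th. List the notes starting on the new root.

Transposed root: E♭ → B♭ (perfect 5th up). So we spell B♭ augmented major seventh:
Root: B♭
Major 3rd (3rd): D
Augmented 5th (5th): F♯
Major 7th (7th): A

B♭ D F♯ A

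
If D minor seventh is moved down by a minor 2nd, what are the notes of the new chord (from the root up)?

C-sharp, E, G-sharp, B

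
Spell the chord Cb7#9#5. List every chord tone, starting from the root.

Cb Eb G Bbb D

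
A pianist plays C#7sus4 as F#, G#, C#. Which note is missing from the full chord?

B

C#7sus4 = C#, F#, G#, B. The voicing lacks the 7th (minor 7th), B.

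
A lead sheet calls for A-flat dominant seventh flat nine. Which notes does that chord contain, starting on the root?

A-flat, C, E-flat, G-flat, B-double-flat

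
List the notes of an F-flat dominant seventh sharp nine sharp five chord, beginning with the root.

Fb – Ab – C – Ebb – G

F-flat dominant seventh sharp nine sharp five: dominant seventh sharp nine sharp five on Fb.
root → Fb
3rd (major 3rd) → Ab
5th (augmented 5th) → C
7th (minor 7th) → Ebb
9th (augmented 9th) → G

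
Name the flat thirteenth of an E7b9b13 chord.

Root of E7b9b13 = E. The 13th is a minor 13th: E up a minor 13th → C.

C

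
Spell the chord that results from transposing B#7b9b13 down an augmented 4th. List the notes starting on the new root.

F#, A#, C#, E, G, D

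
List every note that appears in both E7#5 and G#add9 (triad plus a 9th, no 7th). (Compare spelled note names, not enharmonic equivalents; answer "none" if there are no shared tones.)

G# B#

E7#5: E G# B# D
G#add9: G# B# D# A#
Common to both → G#, B#.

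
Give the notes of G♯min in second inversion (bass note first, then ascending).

In root position, G♯min is G#–B–D#.
Second inversion puts the fifth (D#) in the bass.

D#  G#  B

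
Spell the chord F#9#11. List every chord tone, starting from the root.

F#9#11: dominant ninth sharp eleven on F♯.
Root: F♯
Major 3rd (3rd): A♯
Perfect 5th (5th): C♯
Minor 7th (7th): E
Major 9th (9th): G♯
Augmented 11th (11th): B♯

F♯  A♯  C♯  E  G♯  B♯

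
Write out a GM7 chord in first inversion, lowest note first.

B D F# G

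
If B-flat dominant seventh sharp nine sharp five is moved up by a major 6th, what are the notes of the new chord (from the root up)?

Bb up a major 6th → G. New chord: G dominant seventh sharp nine sharp five.
Root: G
Major 3rd (3rd): B
Augmented 5th (5th): D#
Minor 7th (7th): F
Augmented 9th (9th): A#

G, B, D#, F, A#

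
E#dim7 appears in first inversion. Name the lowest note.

E#dim7 = E#–G#–B–D. First inversion → third in the bass = G#.

G#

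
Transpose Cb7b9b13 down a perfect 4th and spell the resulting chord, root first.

Cb down a perfect 4th → Gb. New chord: Gb dominant seventh flat nine flat thirteen.
root → Gb
3rd (major 3rd) → Bb
5th (perfect 5th) → Db
7th (minor 7th) → Fb
9th (minor 9th) → Abb
13th (minor 13th) → Ebb

Gb – Bb – Db – Fb – Abb – Ebb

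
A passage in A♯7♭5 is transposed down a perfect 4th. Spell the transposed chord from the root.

E#, G##, B, D#

A perfect 4th down from A# is E#, so the new chord is E# dominant seventh flat five.
- root: E#
- major 3rd: G##
- diminished 5th: B
- minor 7th: D#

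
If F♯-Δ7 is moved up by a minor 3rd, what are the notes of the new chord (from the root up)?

A C E G#

Transposed root: F# → A (minor 3rd up). So we spell A minor-major seventh:
Root: A
Minor 3rd (3rd): C
Perfect 5th (5th): E
Major 7th (7th): G#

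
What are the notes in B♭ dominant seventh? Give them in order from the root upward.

B♭ dominant seventh is a dominant seventh built on Bb.
- root: Bb
- major 3rd: D
- perfect 5th: F
- minor 7th: Ab

Bb – D – F – Ab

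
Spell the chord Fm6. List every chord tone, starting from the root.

F – Ab – C – D

Root F, quality minor sixth:
F — root
Ab — minor 3rd
C — perfect 5th
D — major 6th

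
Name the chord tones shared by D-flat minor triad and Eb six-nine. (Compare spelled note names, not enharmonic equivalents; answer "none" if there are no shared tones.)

none

D-flat minor triad: D-flat F-flat A-flat
Eb six-nine: E-flat G B-flat C F
Common to both → none.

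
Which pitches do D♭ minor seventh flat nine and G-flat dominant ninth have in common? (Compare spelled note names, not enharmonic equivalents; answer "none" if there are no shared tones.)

Db Fb Ab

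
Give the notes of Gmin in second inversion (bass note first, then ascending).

D G B♭

Gmin = G–B♭–D; second inversion → fifth (D) lowest.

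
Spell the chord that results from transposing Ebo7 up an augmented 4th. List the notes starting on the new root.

Eb up an augmented 4th → A. New chord: A diminished seventh.
A — root
C — minor 3rd
Eb — diminished 5th
Gb — diminished 7th

A, C, Eb, Gb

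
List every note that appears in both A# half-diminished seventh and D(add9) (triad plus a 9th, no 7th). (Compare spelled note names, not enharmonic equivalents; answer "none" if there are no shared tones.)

A# half-diminished seventh = A#, C#, E, G#.
D(add9) = D, F#, A, E.
Shared: E.

E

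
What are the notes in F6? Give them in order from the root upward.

F, A, C, D

Root F, quality major sixth:
Root: F
Major 3rd (3rd): A
Perfect 5th (5th): C
Major 6th (6th): D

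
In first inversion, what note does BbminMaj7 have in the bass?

Db

BbminMaj7 = Bb–Db–F–A. First inversion → third in the bass = Db.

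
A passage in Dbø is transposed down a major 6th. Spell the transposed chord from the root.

F♭ – A𝄫 – C𝄫 – E𝄫

Transposed root: D♭ → F♭ (major 6th down). So we spell F♭ half-diminished seventh:
- root: F♭
- minor 3rd: A𝄫
- diminished 5th: C𝄫
- minor 7th: E𝄫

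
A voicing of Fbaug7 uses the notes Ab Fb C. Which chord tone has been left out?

The full Fbaug7 chord is Fb, Ab, C, Ebb.
Comparing with the voicing, the minor 7th (7th) — Ebb — is absent.

Ebb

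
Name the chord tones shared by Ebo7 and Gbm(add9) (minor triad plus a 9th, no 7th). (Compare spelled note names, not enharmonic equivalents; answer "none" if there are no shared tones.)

Gb Bbb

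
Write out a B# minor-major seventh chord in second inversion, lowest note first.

F-double-sharp, A-double-sharp, B-sharp, D-sharp

B# minor-major seventh = B-sharp–D-sharp–F-double-sharp–A-double-sharp; second inversion → fifth (F-double-sharp) lowest.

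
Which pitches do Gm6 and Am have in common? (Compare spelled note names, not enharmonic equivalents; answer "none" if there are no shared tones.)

E

Gm6 = G, B♭, D, E.
Am = A, C, E.
Shared: E.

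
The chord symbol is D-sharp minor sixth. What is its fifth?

A-sharp

D-sharp minor sixth is built on D-sharp; its 5th is a perfect 5th above the root.
A fifth above D uses the letter A, and the perfect 5th above D-sharp is A-sharp.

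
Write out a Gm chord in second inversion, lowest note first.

D – G – Bb

Gm = G–Bb–D; second inversion → fifth (D) lowest.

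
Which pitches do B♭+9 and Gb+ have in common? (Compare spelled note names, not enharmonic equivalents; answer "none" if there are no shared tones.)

Bb  D

B♭+9: Bb D F# Ab C
Gb+: Gb Bb D
Common to both → Bb, D.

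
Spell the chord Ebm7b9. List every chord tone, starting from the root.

Eb Gb Bb Db Fb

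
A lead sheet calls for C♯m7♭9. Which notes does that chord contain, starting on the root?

C# E G# B D

C♯m7♭9 is a minor seventh flat nine built on C#.
Root: C#
Minor 3rd (3rd): E
Perfect 5th (5th): G#
Minor 7th (7th): B
Minor 9th (9th): D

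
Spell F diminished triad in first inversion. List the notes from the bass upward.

A-flat, C-flat, F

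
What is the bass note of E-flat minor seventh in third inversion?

D-flat

E-flat minor seventh = E-flat–G-flat–B-flat–D-flat. Third inversion → seventh in the bass = D-flat.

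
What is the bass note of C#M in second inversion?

G#

C#M in root position is C#–E#–G#.
Second inversion places the fifth in the bass, which is G#.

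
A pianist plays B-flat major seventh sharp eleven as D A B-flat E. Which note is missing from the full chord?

The full B-flat major seventh sharp eleven chord is B-flat, D, F, A, E.
Comparing with the voicing, the perfect 5th (5th) — F — is absent.

F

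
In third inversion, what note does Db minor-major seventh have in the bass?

C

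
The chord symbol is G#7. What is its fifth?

Root of G#7 = G#. The 5th is a perfect 5th: G# up a perfect 5th → D#.

D#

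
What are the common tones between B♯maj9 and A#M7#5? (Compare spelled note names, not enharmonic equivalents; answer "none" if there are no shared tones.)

B♯maj9: B# D## F## A## C##
A#M7#5: A# C## E## G##
Common to both → C##.

C##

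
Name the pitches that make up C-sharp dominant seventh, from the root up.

C#  E#  G#  B

C-sharp dominant seventh is a dominant seventh built on C#.
Root: C#
Major 3rd (3rd): E#
Perfect 5th (5th): G#
Minor 7th (7th): B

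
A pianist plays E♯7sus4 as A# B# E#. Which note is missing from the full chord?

E♯7sus4 = E#, A#, B#, D#. The voicing lacks the 7th (minor 7th), D#.

D#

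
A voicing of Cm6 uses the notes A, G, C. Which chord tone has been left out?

Eb

The full Cm6 chord is C, Eb, G, A.
Comparing with the voicing, the minor 3rd (3rd) — Eb — is absent.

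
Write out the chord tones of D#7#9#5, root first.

D#7#9#5: dominant seventh sharp nine sharp five on D♯.
Root: D♯
Major 3rd (3rd): F𝄪
Augmented 5th (5th): A𝄪
Minor 7th (7th): C♯
Augmented 9th (9th): E𝄪

D♯, F𝄪, A𝄪, C♯, E𝄪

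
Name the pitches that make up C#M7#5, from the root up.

C#M7#5 is an augmented major seventh built on C#.
- root: C#
- major 3rd: E#
- augmented 5th: G##
- major 7th: B#

C#, E#, G##, B#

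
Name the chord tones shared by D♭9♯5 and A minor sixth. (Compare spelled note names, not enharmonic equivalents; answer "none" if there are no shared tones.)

A

D♭9♯5: Db F A Cb Eb
A minor sixth: A C E F#
Common to both → A.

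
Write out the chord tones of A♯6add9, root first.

A♯6add9: six-nine on A#.
Root: A#
Major 3rd (3rd): C##
Perfect 5th (5th): E#
Major 6th (6th): F##
Major 9th (9th): B#

A#  C##  E#  F##  B#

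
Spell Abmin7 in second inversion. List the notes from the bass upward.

E♭ G♭ A♭ C♭

In root position, Abmin7 is A♭–C♭–E♭–G♭.
Second inversion puts the fifth (E♭) in the bass.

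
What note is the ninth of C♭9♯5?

Db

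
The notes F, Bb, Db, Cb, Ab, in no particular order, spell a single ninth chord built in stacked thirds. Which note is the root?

Bb

Arranged so that each adjacent pair is a third by letter name: Bb – Db – F – Ab – Cb.
The bottom of that stack, Bb, is the root (this is Bb minor seventh flat nine).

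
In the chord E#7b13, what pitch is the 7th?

D♯

E#7b13 is built on E♯; its 7th is a minor 7th above the root.
A seventh above E uses the letter D, and the minor 7th above E♯ is D♯.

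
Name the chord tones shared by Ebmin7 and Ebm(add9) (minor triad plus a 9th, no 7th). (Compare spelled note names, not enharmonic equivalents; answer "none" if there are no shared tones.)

Ebmin7: Eb Gb Bb Db
Ebm(add9): Eb Gb Bb F
Common to both → Eb, Gb, Bb.

Eb Gb Bb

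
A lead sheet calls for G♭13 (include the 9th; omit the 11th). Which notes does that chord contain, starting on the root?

Gb, Bb, Db, Fb, Ab, Eb

Root Gb, quality dominant thirteenth:
- root: Gb
- major 3rd: Bb
- perfect 5th: Db
- minor 7th: Fb
- major 9th: Ab
- major 13th: Eb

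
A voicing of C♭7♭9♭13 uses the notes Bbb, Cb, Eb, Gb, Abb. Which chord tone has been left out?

Dbb

C♭7♭9♭13 = Cb, Eb, Gb, Bbb, Dbb, Abb. The voicing lacks the 9th (minor 9th), Dbb.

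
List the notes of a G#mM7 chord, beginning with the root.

G#mM7 is a minor-major seventh built on G#.
Root: G#
Minor 3rd (3rd): B
Perfect 5th (5th): D#
Major 7th (7th): F##

G#  B  D#  F##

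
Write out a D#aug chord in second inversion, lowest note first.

A𝄪  D♯  F𝄪

D#aug = D♯–F𝄪–A𝄪; second inversion → fifth (A𝄪) lowest.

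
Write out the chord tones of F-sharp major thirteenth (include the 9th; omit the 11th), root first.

Root F#, quality major thirteenth:
Root: F#
Major 3rd (3rd): A#
Perfect 5th (5th): C#
Major 7th (7th): E#
Major 9th (9th): G#
Major 13th (13th): D#

F# A# C# E# G# D#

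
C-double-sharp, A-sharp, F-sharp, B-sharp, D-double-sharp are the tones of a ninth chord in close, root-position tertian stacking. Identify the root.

Arranged so that each adjacent pair is a third by letter name: B-sharp – D-double-sharp – F-sharp – A-sharp – C-double-sharp.
The bottom of that stack, B-sharp, is the root (this is B-sharp dominant ninth flat five).

B-sharp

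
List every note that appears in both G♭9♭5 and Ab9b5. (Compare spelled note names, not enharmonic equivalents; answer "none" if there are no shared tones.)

G♭ B♭ A♭

G♭9♭5: G♭ B♭ D𝄫 F♭ A♭
Ab9b5: A♭ C E𝄫 G♭ B♭
Common to both → G♭, B♭, A♭.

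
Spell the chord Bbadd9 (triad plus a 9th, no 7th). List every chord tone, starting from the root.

B♭, D, F, C

Root B♭, quality added-ninth:
B♭ — root
D — major 3rd
F — perfect 5th
C — major 9th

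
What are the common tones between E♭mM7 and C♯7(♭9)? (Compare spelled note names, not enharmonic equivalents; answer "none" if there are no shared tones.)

D

E♭mM7: Eb Gb Bb D
C♯7(♭9): C# E# G# B D
Common to both → D.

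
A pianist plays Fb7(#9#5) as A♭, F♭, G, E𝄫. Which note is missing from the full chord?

The full Fb7(#9#5) chord is F♭, A♭, C, E𝄫, G.
Comparing with the voicing, the augmented 5th (5th) — C — is absent.

C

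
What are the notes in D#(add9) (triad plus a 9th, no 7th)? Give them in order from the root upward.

D#(add9) is an added-ninth built on D#.
D# — root
F## — major 3rd
A# — perfect 5th
E# — major 9th

D#  F##  A#  E#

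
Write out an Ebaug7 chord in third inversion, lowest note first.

In root position, Ebaug7 is Eb–G–B–Db.
Third inversion puts the seventh (Db) in the bass.

Db Eb G B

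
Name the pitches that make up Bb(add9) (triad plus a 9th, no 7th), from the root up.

Bb(add9): added-ninth on Bb.
Bb — root
D — major 3rd
F — perfect 5th
C — major 9th

Bb, D, F, C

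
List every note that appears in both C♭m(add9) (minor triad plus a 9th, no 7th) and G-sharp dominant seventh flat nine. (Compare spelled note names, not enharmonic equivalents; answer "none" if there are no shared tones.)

C♭m(add9) = Cb, Ebb, Gb, Db.
G-sharp dominant seventh flat nine = G#, B#, D#, F#, A.
Shared: none.

none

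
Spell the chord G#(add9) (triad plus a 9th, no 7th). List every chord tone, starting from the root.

G♯, B♯, D♯, A♯

G#(add9): added-ninth on G♯.
- root: G♯
- major 3rd: B♯
- perfect 5th: D♯
- major 9th: A♯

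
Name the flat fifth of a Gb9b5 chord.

Root of Gb9b5 = Gb. The 5th is a diminished 5th: Gb up a diminished 5th → Dbb.

Dbb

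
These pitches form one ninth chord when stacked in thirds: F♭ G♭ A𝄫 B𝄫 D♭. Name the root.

Stacking in thirds gives G♭ – B𝄫 – D♭ – F♭ – A𝄫, so G♭ is the root — G♭ minor seventh flat nine.

G♭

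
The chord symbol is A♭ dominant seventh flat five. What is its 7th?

Root of A♭ dominant seventh flat five = A-flat. The 7th is a minor 7th: A-flat up a minor 7th → G-flat.

G-flat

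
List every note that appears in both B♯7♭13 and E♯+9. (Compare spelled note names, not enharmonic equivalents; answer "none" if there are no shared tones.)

B♯7♭13 = B♯, D𝄪, F𝄪, A♯, G♯.
E♯+9 = E♯, G𝄪, B𝄪, D♯, F𝄪.
Shared: F𝄪.

F𝄪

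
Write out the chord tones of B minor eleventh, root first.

B – D – F# – A – C# – E

B minor eleventh is a minor eleventh built on B.
B — root
D — minor 3rd
F# — perfect 5th
A — minor 7th
C# — major 9th
E — perfect 11th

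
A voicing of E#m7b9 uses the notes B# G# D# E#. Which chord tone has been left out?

E#m7b9 = E#, G#, B#, D#, F#. The voicing lacks the 9th (minor 9th), F#.

F#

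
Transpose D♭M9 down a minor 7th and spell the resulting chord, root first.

Eb G Bb D F

Transposed root: Db → Eb (minor 7th down). So we spell Eb major ninth:
- root: Eb
- major 3rd: G
- perfect 5th: Bb
- major 7th: D
- major 9th: F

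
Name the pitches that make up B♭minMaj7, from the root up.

Bb  Db  F  A

B♭minMaj7 is a minor-major seventh built on Bb.
root → Bb
3rd (minor 3rd) → Db
5th (perfect 5th) → F
7th (major 7th) → A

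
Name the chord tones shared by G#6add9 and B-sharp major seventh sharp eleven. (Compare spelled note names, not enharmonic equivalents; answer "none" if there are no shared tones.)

B#

G#6add9: G# B# D# E# A#
B-sharp major seventh sharp eleven: B# D## F## A## E##
Common to both → B#.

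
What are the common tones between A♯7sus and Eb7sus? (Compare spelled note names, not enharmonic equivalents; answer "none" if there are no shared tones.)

none

A♯7sus: A# D# E# G#
Eb7sus: Eb Ab Bb Db
Common to both → none.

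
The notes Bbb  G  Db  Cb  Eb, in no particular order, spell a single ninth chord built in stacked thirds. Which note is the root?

Cb

Arranged so that each adjacent pair is a third by letter name: Cb – Eb – G – Bbb – Db.
The bottom of that stack, Cb, is the root (this is Cb dominant ninth sharp five).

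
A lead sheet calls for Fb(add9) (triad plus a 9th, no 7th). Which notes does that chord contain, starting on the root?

Fb  Ab  Cb  Gb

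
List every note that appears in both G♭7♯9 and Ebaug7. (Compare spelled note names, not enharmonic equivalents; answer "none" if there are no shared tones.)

D♭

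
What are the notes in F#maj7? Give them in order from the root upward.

F#maj7: major seventh on F#.
F# — root
A# — major 3rd
C# — perfect 5th
E# — major 7th

F# A# C# E#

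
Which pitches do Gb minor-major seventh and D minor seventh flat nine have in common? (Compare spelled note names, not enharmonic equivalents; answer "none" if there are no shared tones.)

F

Gb minor-major seventh: G-flat B-double-flat D-flat F
D minor seventh flat nine: D F A C E-flat
Common to both → F.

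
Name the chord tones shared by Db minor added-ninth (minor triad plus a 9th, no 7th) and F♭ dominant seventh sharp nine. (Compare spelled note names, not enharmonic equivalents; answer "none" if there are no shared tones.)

Fb Ab

Db minor added-ninth: Db Fb Ab Eb
F♭ dominant seventh sharp nine: Fb Ab Cb Ebb G
Common to both → Fb, Ab.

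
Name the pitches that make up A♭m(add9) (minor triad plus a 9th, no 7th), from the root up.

A♭m(add9): minor added-ninth on Ab.
- root: Ab
- minor 3rd: Cb
- perfect 5th: Eb
- major 9th: Bb

Ab, Cb, Eb, Bb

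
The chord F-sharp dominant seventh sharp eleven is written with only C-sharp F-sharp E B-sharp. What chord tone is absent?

F-sharp dominant seventh sharp eleven = F-sharp, A-sharp, C-sharp, E, B-sharp. The voicing lacks the 3rd (major 3rd), A-sharp.

A-sharp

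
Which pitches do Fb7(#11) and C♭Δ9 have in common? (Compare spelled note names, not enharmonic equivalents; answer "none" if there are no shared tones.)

Fb7(#11): Fb Ab Cb Ebb Bb
C♭Δ9: Cb Eb Gb Bb Db
Common to both → Cb, Bb.

Cb, Bb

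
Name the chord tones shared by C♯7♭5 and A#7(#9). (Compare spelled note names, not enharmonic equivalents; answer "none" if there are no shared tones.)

C♯7♭5 = C#, E#, G, B.
A#7(#9) = A#, C##, E#, G#, B##.
Shared: E#.

E#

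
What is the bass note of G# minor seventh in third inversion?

F#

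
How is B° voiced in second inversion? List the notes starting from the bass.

In root position, B° is B–D–F.
Second inversion puts the fifth (F) in the bass.

F  B  D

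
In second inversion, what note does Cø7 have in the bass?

Cø7 in root position is C–Eb–Gb–Bb.
Second inversion places the fifth in the bass, which is Gb.

Gb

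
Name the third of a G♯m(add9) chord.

B

G♯m(add9) is built on G#; its 3rd is a minor 3rd above the root.
A third above G uses the letter B, and the minor 3rd above G# is B.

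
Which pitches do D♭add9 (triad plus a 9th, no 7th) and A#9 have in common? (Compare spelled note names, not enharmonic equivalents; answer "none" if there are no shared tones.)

D♭add9 = D♭, F, A♭, E♭.
A#9 = A♯, C𝄪, E♯, G♯, B♯.
Shared: none.

none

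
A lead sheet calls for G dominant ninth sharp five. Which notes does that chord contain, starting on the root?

G dominant ninth sharp five is a dominant ninth sharp five built on G.
G — root
B — major 3rd
D# — augmented 5th
F — minor 7th
A — major 9th

G – B – D# – F – A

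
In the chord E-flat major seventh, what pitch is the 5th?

Bb

E-flat major seventh is built on Eb; its 5th is a perfect 5th above the root.
A fifth above E uses the letter B, and the perfect 5th above Eb is Bb.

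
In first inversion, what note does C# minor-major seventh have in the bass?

E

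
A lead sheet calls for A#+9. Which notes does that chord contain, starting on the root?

A# – C## – E## – G# – B#

A#+9: dominant ninth sharp five on A#.
- root: A#
- major 3rd: C##
- augmented 5th: E##
- minor 7th: G#
- major 9th: B#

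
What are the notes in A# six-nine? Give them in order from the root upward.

A# C## E# F## B#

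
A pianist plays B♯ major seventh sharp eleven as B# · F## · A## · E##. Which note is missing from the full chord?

D##

B♯ major seventh sharp eleven = B#, D##, F##, A##, E##. The voicing lacks the 3rd (major 3rd), D##.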